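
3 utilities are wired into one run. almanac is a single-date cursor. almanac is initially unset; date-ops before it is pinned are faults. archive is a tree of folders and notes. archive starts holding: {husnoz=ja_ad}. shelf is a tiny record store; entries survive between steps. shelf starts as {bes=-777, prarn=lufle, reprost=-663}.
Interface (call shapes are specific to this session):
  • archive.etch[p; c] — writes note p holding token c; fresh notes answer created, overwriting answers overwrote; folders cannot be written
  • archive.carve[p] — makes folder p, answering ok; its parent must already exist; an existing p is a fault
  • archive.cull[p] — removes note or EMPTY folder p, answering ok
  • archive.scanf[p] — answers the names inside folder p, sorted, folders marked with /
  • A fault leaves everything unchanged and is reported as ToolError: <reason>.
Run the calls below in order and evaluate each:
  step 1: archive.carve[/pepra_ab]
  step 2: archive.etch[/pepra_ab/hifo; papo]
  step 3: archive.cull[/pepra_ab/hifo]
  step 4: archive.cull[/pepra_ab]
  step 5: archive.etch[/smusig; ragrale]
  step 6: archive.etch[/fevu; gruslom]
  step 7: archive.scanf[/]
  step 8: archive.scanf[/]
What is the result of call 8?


I use carve using /pepra_ab, and see ok.
Using etch using /pepra_ab/hifo, papo, and see created.
Now I run cull using /pepra_ab/hifo, — result: ok.
Invoking cull using /pepra_ab, which returns ok.
Using etch using /smusig, ragrale, which returns created.
Invoking etch using /fevu, gruslom, yielding created.
Next I call scanf using /, giving [fevu, husnoz, smusig].
Using scanf using /, — result: [fevu, husnoz, smusig].

Answer: [fevu, husnoz, smusig]


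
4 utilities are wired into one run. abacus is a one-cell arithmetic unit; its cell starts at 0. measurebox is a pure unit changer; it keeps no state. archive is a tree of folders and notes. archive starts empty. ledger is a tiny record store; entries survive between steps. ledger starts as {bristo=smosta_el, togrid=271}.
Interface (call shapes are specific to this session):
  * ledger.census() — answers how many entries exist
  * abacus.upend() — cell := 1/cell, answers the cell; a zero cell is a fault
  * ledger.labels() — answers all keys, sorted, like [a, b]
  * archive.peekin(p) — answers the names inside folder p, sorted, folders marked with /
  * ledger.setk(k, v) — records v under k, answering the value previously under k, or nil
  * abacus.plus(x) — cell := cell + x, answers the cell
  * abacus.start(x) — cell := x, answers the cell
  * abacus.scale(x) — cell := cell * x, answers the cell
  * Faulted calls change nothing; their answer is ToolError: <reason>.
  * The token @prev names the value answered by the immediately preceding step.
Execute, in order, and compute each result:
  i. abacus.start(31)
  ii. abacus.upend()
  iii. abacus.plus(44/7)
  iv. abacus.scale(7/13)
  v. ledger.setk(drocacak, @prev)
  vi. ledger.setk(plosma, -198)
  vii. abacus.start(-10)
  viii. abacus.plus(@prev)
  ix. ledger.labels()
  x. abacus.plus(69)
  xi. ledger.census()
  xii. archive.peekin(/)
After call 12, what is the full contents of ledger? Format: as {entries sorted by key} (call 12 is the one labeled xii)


Answer: {bristo=smosta_el, drocacak=1371/403, plosma=-198, togrid=271}

Derivation:
I run start using x='31', and see 31.
Invoking upend, and observe 1/31.
I invoke plus using x='44/7', giving 1371/217.
Next I call scale using x='7/13', — result: 1371/403.
I run setk using k='drocacak', v='@prev', giving nil.
I try setk using k='plosma', v='-198', and get nil.
I try start using x='-10', → -10.
I run plus using x='@prev', → -20.
I use labels(), which returns [bristo, drocacak, plosma, togrid].
Now I run plus using x='69', yielding 49.
Using census, giving 4.
Invoking peekin using p='/', → [].


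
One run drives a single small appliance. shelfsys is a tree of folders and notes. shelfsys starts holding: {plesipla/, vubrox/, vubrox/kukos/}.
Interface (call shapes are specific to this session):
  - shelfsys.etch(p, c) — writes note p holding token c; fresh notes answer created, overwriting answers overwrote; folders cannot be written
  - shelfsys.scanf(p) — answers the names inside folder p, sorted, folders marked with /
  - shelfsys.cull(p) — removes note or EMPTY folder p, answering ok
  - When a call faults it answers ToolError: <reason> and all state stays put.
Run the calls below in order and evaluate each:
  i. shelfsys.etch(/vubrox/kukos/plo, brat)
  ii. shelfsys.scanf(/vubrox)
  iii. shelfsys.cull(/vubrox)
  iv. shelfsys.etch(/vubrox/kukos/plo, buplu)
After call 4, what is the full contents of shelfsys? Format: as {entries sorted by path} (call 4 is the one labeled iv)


# shelfsys.etch(/vubrox/kukos/plo, brat) ~> created
# shelfsys.scanf(/vubrox) ~> [kukos/]
# shelfsys.cull(/vubrox) ~> ToolError: not empty
# shelfsys.etch(/vubrox/kukos/plo, buplu) ~> overwrote

Answer: {plesipla/, vubrox/, vubrox/kukos/, vubrox/kukos/plo=buplu}


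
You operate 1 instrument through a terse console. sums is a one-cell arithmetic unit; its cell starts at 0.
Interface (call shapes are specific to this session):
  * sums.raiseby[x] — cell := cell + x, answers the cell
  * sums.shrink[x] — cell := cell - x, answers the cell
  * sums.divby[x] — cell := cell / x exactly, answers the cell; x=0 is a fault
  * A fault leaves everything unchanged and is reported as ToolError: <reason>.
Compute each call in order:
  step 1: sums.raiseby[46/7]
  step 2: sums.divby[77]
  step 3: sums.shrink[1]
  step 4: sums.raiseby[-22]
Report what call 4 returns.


Answer: -12351/539

Derivation:
I use sums.raiseby passing 46/7: 46/7.
Now I run sums.divby passing 77, yielding 46/539.
Invoking sums.shrink passing 1, — result: -493/539.
Calling sums.raiseby passing -22, and get -12351/539.


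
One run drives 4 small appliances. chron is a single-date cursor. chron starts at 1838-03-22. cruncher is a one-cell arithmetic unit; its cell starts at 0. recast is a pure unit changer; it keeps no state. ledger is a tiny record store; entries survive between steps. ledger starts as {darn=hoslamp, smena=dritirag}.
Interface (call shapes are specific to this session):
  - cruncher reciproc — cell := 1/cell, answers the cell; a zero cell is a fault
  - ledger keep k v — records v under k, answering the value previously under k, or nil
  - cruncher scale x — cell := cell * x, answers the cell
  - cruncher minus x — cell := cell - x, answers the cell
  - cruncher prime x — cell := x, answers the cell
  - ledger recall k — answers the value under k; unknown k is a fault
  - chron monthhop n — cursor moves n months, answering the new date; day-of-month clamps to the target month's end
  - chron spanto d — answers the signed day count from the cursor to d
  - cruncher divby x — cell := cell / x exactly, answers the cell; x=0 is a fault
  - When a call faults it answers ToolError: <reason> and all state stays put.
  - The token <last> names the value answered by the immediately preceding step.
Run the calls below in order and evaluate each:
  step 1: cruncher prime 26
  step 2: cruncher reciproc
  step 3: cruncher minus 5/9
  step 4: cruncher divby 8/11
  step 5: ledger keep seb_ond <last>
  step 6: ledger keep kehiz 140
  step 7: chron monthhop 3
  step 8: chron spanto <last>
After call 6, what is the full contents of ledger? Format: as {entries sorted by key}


Answer: {darn=hoslamp, kehiz=140, seb_ond=-1331/1872, smena=dritirag}

Derivation:
! 1. cruncher prime(x: 26) -> 26
! 2. cruncher reciproc() -> 1/26
! 3. cruncher minus(x: 5/9) -> -121/234
! 4. cruncher divby(x: 8/11) -> -1331/1872
! 5. ledger keep(k: seb_ond, v: <last>) -> nil
! 6. ledger keep(k: kehiz, v: 140) -> nil
! 7. chron monthhop(n: 3) -> 1838-06-22
! 8. chron spanto(d: <last>) -> 0


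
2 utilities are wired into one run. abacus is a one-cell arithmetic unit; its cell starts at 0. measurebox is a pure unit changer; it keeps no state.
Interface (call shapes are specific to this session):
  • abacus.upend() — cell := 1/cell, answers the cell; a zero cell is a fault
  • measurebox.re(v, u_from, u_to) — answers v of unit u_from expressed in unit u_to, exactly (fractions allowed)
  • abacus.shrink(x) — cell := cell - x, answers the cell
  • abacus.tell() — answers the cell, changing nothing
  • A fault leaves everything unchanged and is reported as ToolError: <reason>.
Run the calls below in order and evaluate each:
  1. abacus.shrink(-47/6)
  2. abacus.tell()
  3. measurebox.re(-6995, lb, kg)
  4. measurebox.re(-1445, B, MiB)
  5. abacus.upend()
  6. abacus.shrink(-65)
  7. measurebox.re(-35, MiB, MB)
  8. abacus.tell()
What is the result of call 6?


I invoke abacus.shrink passing x→-47/6, — result: 47/6.
Invoking abacus.tell, and observe 47/6.
I use measurebox.re passing v→-6995, u_from→lb, u_to→kg, and observe -63457572563/20000000.
I invoke measurebox.re passing v→-1445, u_from→B, u_to→MiB, and get -1445/1048576.
I try abacus.upend, giving 6/47.
I invoke abacus.shrink passing x→-65: 3061/47.
Next I call measurebox.re passing v→-35, u_from→MiB, u_to→MB, → -114688/3125.
Now I run abacus.tell(), — result: 3061/47.

Answer: 3061/47


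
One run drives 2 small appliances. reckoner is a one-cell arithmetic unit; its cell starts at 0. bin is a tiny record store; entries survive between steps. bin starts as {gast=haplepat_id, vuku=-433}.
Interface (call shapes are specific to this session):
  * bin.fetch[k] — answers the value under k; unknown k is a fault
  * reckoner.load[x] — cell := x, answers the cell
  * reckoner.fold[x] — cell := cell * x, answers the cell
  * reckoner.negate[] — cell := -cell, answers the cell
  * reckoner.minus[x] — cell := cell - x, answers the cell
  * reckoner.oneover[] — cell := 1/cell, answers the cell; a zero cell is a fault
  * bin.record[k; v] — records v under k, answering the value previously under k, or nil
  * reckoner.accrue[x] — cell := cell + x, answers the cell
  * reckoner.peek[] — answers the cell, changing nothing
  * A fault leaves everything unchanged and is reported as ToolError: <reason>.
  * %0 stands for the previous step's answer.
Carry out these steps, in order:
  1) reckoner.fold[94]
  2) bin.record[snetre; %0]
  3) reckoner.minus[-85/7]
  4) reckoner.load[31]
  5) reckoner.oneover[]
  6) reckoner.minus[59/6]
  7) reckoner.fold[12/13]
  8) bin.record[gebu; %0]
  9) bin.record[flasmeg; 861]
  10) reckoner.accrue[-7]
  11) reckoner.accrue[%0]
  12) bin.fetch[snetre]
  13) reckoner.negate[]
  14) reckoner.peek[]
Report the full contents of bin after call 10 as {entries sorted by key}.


Answer: {flasmeg=861, gast=haplepat_id, gebu=-3646/403, snetre=0, vuku=-433}

Derivation:
CALL reckoner.fold[94]
RET  0
CALL bin.record[snetre; %0]
RET  nil
CALL reckoner.minus[-85/7]
RET  85/7
CALL reckoner.load[31]
RET  31
CALL reckoner.oneover[]
RET  1/31
CALL reckoner.minus[59/6]
RET  -1823/186
CALL reckoner.fold[12/13]
RET  -3646/403
CALL bin.record[gebu; %0]
RET  nil
CALL bin.record[flasmeg; 861]
RET  nil
CALL reckoner.accrue[-7]
RET  -6467/403
CALL reckoner.accrue[%0]
RET  -12934/403
CALL bin.fetch[snetre]
RET  0
CALL reckoner.negate[]
RET  12934/403
CALL reckoner.peek[]
RET  12934/403


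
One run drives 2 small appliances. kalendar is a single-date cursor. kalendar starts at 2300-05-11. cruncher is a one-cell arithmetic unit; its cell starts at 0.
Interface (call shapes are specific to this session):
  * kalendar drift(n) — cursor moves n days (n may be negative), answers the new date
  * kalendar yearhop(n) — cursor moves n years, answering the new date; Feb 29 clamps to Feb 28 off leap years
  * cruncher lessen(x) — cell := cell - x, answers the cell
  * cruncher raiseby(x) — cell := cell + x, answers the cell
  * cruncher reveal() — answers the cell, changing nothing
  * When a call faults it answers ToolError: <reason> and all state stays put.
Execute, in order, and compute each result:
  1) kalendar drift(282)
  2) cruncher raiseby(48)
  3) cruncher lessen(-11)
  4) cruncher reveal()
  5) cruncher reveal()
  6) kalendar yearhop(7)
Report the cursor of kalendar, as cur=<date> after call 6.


→ kalendar drift(282)
← 2301-02-17
→ cruncher raiseby(48)
← 48
→ cruncher lessen(-11)
← 59
→ cruncher reveal()
← 59
→ cruncher reveal()
← 59
→ kalendar yearhop(7)
← 2308-02-17

Answer: cur=2308-02-17


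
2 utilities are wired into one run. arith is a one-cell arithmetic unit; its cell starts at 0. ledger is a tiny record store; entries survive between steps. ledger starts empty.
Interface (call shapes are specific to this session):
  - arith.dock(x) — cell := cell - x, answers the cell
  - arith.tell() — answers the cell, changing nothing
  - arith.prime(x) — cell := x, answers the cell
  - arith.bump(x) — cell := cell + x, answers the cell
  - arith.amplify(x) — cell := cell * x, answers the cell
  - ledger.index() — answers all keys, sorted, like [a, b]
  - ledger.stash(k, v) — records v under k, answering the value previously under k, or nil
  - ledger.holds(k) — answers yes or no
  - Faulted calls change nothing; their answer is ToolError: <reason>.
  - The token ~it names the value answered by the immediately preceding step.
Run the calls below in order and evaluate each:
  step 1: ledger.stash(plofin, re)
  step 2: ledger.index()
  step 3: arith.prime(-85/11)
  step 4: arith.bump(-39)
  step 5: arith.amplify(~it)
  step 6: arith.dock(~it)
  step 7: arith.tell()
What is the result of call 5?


Answer: 264196/121

Derivation:
! stash(k='plofin', v='re') == nil
! index() == [plofin]
! prime(x='-85/11') == -85/11
! bump(x='-39') == -514/11
! amplify(x='~it') == 264196/121
! dock(x='~it') == 0
! tell() == 0


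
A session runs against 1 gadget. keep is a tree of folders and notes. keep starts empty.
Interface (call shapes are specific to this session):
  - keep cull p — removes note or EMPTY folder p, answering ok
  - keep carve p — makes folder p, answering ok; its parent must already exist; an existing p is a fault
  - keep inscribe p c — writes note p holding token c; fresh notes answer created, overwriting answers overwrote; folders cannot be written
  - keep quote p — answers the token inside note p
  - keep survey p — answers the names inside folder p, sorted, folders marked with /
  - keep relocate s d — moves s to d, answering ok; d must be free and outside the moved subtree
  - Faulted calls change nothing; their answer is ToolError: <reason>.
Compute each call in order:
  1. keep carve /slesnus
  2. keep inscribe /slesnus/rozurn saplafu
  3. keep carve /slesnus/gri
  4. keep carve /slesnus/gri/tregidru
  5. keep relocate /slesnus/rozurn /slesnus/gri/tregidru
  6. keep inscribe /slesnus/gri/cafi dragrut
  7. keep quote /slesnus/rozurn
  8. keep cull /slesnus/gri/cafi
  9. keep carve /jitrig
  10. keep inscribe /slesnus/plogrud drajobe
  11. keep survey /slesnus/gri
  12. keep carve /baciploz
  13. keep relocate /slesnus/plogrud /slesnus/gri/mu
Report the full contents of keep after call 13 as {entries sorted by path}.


Answer: {baciploz/, jitrig/, slesnus/, slesnus/gri/, slesnus/gri/mu=drajobe, slesnus/gri/tregidru/, slesnus/rozurn=saplafu}

Derivation:
Now I run keep carve(p='/slesnus'), and observe ok.
I try keep inscribe(p='/slesnus/rozurn', c='saplafu'), and get created.
I try keep carve(p='/slesnus/gri'): ok.
I call keep carve(p='/slesnus/gri/tregidru'), and get ok.
I try keep relocate(s='/slesnus/rozurn', d='/slesnus/gri/tregidru'), → ToolError: exists.
Next I call keep inscribe(p='/slesnus/gri/cafi', c='dragrut'), — result: created.
Then keep quote(p='/slesnus/rozurn'), and see saplafu.
Now I run keep cull(p='/slesnus/gri/cafi'), and get ok.
Invoking keep carve(p='/jitrig'), — result: ok.
I try keep inscribe(p='/slesnus/plogrud', c='drajobe'), → created.
Next I call keep survey(p='/slesnus/gri'), and observe [tregidru/].
Invoking keep carve(p='/baciploz'), and see ok.
I call keep relocate(s='/slesnus/plogrud', d='/slesnus/gri/mu'), giving ok.


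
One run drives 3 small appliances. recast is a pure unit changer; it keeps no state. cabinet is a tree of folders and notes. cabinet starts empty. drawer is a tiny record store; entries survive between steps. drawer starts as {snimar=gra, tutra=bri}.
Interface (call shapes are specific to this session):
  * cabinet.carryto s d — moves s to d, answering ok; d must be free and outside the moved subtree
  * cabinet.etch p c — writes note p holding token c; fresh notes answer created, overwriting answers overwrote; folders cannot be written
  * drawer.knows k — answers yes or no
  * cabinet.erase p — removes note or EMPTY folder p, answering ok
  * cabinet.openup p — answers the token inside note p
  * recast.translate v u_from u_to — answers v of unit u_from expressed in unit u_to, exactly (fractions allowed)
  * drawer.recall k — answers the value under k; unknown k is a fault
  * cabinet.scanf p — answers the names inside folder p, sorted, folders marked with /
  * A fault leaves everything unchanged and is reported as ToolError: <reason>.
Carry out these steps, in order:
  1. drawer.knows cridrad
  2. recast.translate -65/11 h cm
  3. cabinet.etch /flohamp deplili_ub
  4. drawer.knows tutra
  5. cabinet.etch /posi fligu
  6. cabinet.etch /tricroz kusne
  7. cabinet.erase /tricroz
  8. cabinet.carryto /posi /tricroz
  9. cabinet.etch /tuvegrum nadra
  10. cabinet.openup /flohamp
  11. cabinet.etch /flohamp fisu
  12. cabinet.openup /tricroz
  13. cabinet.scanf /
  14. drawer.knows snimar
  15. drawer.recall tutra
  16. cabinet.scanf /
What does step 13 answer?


Answer: [flohamp, tricroz, tuvegrum]

Derivation:
~$ drawer.knows cridrad
[out] no
~$ recast.translate -65/11 h cm
[out] ToolError: incompatible units
~$ cabinet.etch /flohamp deplili_ub
[out] created
~$ drawer.knows tutra
[out] yes
~$ cabinet.etch /posi fligu
[out] created
~$ cabinet.etch /tricroz kusne
[out] created
~$ cabinet.erase /tricroz
[out] ok
~$ cabinet.carryto /posi /tricroz
[out] ok
~$ cabinet.etch /tuvegrum nadra
[out] created
~$ cabinet.openup /flohamp
[out] deplili_ub
~$ cabinet.etch /flohamp fisu
[out] overwrote
~$ cabinet.openup /tricroz
[out] fligu
~$ cabinet.scanf /
[out] [flohamp, tricroz, tuvegrum]
~$ drawer.knows snimar
[out] yes
~$ drawer.recall tutra
[out] bri
~$ cabinet.scanf /
[out] [flohamp, tricroz, tuvegrum]


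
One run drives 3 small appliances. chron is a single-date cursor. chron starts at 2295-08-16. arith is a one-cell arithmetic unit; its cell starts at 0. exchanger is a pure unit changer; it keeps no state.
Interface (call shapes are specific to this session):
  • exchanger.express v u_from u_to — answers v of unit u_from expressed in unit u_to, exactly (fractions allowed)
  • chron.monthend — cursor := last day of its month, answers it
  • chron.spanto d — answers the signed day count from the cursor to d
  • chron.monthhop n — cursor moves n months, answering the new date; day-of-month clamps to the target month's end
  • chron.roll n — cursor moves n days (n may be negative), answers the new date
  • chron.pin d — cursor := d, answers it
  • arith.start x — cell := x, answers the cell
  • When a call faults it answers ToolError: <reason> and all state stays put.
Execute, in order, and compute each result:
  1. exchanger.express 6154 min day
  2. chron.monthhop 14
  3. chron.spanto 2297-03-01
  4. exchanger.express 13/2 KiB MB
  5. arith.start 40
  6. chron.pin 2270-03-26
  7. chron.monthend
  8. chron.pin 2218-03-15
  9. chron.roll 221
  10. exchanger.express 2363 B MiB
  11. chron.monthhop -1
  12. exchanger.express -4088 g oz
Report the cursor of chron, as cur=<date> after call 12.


Answer: cur=2218-09-22

Derivation:
I try exchanger.express passing v=6154, u_from=min, u_to=day, and observe 3077/720.
I try chron.monthhop passing n=14, yielding 2296-10-16.
I try chron.spanto passing d=2297-03-01, and observe 136.
Invoking exchanger.express passing v=13/2, u_from=KiB, u_to=MB, — result: 104/15625.
I try arith.start passing x=40, and see 40.
Now I run chron.pin passing d=2270-03-26, and see 2270-03-26.
I invoke chron.monthend, and observe 2270-03-31.
Then chron.pin passing d=2218-03-15, — result: 2218-03-15.
Using chron.roll passing n=221: 2218-10-22.
I try exchanger.express passing v=2363, u_from=B, u_to=MiB, — result: 2363/1048576.
Then chron.monthhop passing n=-1, which returns 2218-09-22.
I use exchanger.express passing v=-4088, u_from=g, u_to=oz, → -934400000/6479891.


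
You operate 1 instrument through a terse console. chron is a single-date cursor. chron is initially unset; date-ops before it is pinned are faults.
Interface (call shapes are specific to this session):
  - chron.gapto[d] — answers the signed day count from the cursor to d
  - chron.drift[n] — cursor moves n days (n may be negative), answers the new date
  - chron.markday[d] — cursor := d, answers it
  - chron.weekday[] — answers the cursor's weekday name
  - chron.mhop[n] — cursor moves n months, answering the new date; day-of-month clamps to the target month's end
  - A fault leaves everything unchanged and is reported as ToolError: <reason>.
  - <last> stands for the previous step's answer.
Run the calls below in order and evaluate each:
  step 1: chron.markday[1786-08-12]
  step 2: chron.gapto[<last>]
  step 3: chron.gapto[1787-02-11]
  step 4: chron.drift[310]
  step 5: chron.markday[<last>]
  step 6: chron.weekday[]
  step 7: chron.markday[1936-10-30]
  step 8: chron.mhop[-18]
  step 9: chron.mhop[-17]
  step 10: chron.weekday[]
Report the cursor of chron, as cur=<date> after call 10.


[in] markday d='1786-08-12'
= 1786-08-12
[in] gapto d='<last>'
= 0
[in] gapto d='1787-02-11'
= 183
[in] drift n='310'
= 1787-06-18
[in] markday d='<last>'
= 1787-06-18
[in] weekday
= Monday
[in] markday d='1936-10-30'
= 1936-10-30
[in] mhop n='-18'
= 1935-04-30
[in] mhop n='-17'
= 1933-11-30
[in] weekday
= Thursday

Answer: cur=1933-11-30


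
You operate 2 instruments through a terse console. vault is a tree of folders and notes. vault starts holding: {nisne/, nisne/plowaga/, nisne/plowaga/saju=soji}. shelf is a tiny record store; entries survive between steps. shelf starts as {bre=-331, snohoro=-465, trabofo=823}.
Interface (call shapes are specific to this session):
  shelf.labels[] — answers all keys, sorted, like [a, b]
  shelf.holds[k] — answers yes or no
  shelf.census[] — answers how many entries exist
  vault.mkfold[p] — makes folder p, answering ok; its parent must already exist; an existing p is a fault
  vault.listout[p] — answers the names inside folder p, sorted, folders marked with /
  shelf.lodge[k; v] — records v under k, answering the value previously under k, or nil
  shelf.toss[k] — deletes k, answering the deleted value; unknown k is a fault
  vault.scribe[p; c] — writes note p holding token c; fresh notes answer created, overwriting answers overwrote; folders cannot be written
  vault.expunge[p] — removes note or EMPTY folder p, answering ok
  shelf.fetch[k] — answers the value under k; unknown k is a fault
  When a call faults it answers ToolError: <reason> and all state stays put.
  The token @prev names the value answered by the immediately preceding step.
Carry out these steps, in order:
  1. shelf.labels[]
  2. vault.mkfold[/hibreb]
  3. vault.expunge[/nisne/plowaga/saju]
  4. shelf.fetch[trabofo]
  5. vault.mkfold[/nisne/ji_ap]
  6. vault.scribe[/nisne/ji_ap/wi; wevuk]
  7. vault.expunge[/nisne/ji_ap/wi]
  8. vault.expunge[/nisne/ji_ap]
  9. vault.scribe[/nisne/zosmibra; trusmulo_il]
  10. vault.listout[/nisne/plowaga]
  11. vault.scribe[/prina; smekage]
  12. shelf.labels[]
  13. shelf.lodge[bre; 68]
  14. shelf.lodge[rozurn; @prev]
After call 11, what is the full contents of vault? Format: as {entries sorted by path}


~$ shelf.labels
:: [bre, snohoro, trabofo]
~$ vault.mkfold p=/hibreb
:: ok
~$ vault.expunge p=/nisne/plowaga/saju
:: ok
~$ shelf.fetch k=trabofo
:: 823
~$ vault.mkfold p=/nisne/ji_ap
:: ok
~$ vault.scribe p=/nisne/ji_ap/wi c=wevuk
:: created
~$ vault.expunge p=/nisne/ji_ap/wi
:: ok
~$ vault.expunge p=/nisne/ji_ap
:: ok
~$ vault.scribe p=/nisne/zosmibra c=trusmulo_il
:: created
~$ vault.listout p=/nisne/plowaga
:: []
~$ vault.scribe p=/prina c=smekage
:: created
~$ shelf.labels
:: [bre, snohoro, trabofo]
~$ shelf.lodge k=bre v=68
:: -331
~$ shelf.lodge k=rozurn v=@prev
:: nil

Answer: {hibreb/, nisne/, nisne/plowaga/, nisne/zosmibra=trusmulo_il, prina=smekage}


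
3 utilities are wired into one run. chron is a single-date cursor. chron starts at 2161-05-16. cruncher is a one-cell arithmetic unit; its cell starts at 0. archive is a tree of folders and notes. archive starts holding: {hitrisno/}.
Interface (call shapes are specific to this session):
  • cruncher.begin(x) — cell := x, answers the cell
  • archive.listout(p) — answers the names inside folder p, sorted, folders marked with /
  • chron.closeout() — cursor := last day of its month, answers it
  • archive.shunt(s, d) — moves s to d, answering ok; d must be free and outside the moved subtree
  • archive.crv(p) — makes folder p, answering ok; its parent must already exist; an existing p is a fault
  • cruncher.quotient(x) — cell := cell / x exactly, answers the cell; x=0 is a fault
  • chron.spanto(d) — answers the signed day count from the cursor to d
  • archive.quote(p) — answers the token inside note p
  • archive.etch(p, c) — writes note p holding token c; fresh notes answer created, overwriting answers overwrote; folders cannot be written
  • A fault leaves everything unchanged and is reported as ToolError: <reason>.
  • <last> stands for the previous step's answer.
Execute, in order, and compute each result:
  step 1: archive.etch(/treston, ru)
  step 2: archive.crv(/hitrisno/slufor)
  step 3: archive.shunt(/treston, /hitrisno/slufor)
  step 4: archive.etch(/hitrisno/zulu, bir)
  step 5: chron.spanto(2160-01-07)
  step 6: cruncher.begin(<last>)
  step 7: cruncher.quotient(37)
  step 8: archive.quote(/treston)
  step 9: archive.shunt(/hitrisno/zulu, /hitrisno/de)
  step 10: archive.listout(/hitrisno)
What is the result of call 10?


Answer: [de, slufor/]

Derivation:
$ etch p→/treston c→ru
[out] created
$ crv p→/hitrisno/slufor
[out] ok
$ shunt s→/treston d→/hitrisno/slufor
[out] ToolError: exists
$ etch p→/hitrisno/zulu c→bir
[out] created
$ spanto d→2160-01-07
[out] -495
$ begin x→<last>
[out] -495
$ quotient x→37
[out] -495/37
$ quote p→/treston
[out] ru
$ shunt s→/hitrisno/zulu d→/hitrisno/de
[out] ok
$ listout p→/hitrisno
[out] [de, slufor/]


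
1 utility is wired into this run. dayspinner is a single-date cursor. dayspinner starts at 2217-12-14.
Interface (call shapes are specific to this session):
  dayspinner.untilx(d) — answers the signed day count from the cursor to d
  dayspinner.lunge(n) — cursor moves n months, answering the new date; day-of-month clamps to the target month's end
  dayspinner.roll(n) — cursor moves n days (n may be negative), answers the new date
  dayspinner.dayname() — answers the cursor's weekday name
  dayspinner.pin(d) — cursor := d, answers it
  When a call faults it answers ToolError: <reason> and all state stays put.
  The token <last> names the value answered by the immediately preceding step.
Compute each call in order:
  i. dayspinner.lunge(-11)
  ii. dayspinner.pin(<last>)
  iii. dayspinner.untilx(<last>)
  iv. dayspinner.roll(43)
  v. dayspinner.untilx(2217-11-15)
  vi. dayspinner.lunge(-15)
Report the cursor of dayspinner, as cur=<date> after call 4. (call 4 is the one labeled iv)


Answer: cur=2217-02-26

Derivation:
-> dayspinner.lunge(-11)
<- 2217-01-14
-> dayspinner.pin(<last>)
<- 2217-01-14
-> dayspinner.untilx(<last>)
<- 0
-> dayspinner.roll(43)
<- 2217-02-26
-> dayspinner.untilx(2217-11-15)
<- 262
-> dayspinner.lunge(-15)
<- 2215-11-26


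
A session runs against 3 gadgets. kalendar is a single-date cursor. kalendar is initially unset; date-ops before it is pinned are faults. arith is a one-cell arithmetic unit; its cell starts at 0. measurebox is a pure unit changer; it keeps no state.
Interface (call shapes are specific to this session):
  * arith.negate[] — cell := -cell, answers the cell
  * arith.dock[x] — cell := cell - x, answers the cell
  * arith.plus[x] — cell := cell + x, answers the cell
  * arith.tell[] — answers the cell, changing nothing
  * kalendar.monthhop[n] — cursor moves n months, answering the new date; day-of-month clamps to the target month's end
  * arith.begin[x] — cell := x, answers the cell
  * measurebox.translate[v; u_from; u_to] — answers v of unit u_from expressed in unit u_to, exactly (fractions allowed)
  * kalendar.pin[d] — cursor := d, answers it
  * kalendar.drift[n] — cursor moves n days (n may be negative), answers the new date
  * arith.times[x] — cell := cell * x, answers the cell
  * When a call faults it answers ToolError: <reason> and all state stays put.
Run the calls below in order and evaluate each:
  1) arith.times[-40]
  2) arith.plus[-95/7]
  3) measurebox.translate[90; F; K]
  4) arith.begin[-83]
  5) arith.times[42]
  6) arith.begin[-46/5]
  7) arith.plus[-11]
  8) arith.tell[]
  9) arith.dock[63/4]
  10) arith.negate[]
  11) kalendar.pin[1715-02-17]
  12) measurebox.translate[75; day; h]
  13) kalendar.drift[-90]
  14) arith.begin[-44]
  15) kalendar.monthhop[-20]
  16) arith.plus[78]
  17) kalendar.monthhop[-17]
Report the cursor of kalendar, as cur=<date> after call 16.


I try arith.times using x='-40', yielding 0.
I use arith.plus using x='-95/7', and see -95/7.
Invoking measurebox.translate using v='90', u_from='F', u_to='K', and get 54967/180.
Using arith.begin using x='-83', and observe -83.
I invoke arith.times using x='42', and observe -3486.
Now I run arith.begin using x='-46/5', and see -46/5.
I try arith.plus using x='-11', — result: -101/5.
Then arith.tell, — result: -101/5.
I use arith.dock using x='63/4', which returns -719/20.
Using arith.negate(), and get 719/20.
I run kalendar.pin using d='1715-02-17', which returns 1715-02-17.
Then measurebox.translate using v='75', u_from='day', u_to='h', and see 1800.
Next I call kalendar.drift using n='-90', which returns 1714-11-19.
Then arith.begin using x='-44', and see -44.
Using kalendar.monthhop using n='-20', and observe 1713-03-19.
Next I call arith.plus using x='78', and observe 34.
I run kalendar.monthhop using n='-17', and observe 1711-10-19.

Answer: cur=1713-03-19


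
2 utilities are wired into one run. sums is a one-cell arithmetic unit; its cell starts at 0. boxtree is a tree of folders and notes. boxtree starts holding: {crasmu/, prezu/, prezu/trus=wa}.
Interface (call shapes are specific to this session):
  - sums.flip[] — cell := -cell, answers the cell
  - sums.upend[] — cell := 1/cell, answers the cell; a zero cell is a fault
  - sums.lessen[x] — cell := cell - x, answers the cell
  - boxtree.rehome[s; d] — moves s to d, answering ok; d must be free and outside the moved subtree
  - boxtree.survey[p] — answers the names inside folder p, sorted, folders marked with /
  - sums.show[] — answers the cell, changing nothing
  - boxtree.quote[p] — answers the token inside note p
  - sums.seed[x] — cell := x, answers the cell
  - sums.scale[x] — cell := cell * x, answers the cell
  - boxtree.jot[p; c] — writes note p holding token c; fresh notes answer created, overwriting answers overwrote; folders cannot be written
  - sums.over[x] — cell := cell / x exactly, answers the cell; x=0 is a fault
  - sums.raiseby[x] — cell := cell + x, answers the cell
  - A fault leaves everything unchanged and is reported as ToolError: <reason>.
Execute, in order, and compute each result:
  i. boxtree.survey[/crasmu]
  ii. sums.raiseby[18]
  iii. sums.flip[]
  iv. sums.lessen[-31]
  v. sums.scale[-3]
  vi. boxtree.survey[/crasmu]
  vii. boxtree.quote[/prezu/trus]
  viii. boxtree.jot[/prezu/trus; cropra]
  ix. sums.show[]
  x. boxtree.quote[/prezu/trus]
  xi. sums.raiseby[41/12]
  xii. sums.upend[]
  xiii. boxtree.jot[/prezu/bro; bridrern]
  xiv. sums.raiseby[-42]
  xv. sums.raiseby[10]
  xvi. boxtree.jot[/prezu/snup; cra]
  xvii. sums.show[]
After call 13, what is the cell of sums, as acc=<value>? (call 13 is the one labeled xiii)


-> survey(p: /crasmu)
<- []
-> raiseby(x: 18)
<- 18
-> flip()
<- -18
-> lessen(x: -31)
<- 13
-> scale(x: -3)
<- -39
-> survey(p: /crasmu)
<- []
-> quote(p: /prezu/trus)
<- wa
-> jot(p: /prezu/trus, c: cropra)
<- overwrote
-> show()
<- -39
-> quote(p: /prezu/trus)
<- cropra
-> raiseby(x: 41/12)
<- -427/12
-> upend()
<- -12/427
-> jot(p: /prezu/bro, c: bridrern)
<- created
-> raiseby(x: -42)
<- -17946/427
-> raiseby(x: 10)
<- -13676/427
-> jot(p: /prezu/snup, c: cra)
<- created
-> show()
<- -13676/427

Answer: acc=-12/427


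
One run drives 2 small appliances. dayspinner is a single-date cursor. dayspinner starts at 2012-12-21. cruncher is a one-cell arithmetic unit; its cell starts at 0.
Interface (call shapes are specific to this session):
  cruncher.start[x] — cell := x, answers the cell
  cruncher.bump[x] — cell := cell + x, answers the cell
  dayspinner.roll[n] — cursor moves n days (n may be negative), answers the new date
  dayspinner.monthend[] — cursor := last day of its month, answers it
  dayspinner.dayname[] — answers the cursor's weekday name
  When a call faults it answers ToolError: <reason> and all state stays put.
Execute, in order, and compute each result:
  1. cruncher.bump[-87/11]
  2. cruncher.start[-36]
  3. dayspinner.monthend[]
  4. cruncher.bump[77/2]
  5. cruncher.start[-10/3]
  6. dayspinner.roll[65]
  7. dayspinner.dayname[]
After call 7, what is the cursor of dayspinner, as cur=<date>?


Answer: cur=2013-03-06

Derivation:
>>> bump x=-87/11
  -87/11
>>> start x=-36
  -36
>>> monthend
  2012-12-31
>>> bump x=77/2
  5/2
>>> start x=-10/3
  -10/3
>>> roll n=65
  2013-03-06
>>> dayname
  Wednesday


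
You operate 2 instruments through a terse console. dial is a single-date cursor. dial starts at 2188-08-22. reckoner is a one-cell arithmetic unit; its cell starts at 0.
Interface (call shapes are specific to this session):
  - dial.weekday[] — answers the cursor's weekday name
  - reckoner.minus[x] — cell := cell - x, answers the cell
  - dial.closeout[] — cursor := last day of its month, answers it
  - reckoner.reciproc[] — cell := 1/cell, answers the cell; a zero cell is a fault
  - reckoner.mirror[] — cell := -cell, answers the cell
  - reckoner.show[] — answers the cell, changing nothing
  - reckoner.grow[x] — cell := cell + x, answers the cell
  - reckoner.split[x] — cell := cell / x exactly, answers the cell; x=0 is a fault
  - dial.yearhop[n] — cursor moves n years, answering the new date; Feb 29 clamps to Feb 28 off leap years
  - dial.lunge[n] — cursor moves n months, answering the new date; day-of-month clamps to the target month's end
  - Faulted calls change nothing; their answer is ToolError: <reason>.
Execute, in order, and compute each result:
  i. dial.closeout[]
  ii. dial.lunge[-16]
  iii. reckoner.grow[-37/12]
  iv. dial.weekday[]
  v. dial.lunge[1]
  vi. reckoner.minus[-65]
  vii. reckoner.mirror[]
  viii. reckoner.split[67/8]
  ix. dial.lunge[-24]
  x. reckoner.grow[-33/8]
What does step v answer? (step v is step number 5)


I use dial.closeout, → 2188-08-31.
I try dial.lunge passing -16, and see 2187-04-30.
I run reckoner.grow passing -37/12, → -37/12.
I invoke dial.weekday, which returns Monday.
I invoke dial.lunge passing 1, → 2187-05-30.
Now I run reckoner.minus passing -65: 743/12.
Invoking reckoner.mirror(), which returns -743/12.
Using reckoner.split passing 67/8, — result: -1486/201.
Using dial.lunge passing -24: 2185-05-30.
Invoking reckoner.grow passing -33/8, and get -18521/1608.

Answer: 2187-05-30


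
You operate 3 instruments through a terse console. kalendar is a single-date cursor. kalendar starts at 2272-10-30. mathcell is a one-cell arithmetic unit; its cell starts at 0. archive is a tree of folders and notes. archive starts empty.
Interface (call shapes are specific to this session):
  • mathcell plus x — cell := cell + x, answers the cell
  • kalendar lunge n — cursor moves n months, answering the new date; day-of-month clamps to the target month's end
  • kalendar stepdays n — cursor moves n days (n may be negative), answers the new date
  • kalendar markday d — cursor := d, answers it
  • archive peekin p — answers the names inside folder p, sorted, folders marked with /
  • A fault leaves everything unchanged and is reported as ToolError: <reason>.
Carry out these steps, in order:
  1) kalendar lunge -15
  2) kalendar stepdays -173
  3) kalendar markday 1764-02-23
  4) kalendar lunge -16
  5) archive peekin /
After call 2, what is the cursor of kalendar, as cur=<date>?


~$ kalendar lunge n: -15
  2271-07-30
~$ kalendar stepdays n: -173
  2271-02-07
~$ kalendar markday d: 1764-02-23
  1764-02-23
~$ kalendar lunge n: -16
  1762-10-23
~$ archive peekin p: /
  []

Answer: cur=2271-02-07


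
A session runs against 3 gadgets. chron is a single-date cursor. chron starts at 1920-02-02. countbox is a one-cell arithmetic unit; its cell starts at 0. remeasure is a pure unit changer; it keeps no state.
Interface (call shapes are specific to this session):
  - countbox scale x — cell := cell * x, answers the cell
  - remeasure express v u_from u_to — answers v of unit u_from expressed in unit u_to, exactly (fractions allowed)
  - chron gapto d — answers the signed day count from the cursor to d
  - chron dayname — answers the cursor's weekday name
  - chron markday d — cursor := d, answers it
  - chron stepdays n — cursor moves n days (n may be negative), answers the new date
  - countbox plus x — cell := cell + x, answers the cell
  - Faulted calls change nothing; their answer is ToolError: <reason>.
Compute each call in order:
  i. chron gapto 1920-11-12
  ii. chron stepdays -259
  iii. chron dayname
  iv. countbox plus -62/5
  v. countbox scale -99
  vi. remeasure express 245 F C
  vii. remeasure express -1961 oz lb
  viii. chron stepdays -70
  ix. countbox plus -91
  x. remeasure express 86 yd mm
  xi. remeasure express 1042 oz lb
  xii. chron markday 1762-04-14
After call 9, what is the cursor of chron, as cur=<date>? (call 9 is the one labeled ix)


Answer: cur=1919-03-10

Derivation:
[in] chron gapto d=1920-11-12
= 284
[in] chron stepdays n=-259
= 1919-05-19
[in] chron dayname
= Monday
[in] countbox plus x=-62/5
= -62/5
[in] countbox scale x=-99
= 6138/5
[in] remeasure express v=245 u_from=F u_to=C
= 355/3
[in] remeasure express v=-1961 u_from=oz u_to=lb
= -1961/16
[in] chron stepdays n=-70
= 1919-03-10
[in] countbox plus x=-91
= 5683/5
[in] remeasure express v=86 u_from=yd u_to=mm
= 393192/5
[in] remeasure express v=1042 u_from=oz u_to=lb
= 521/8
[in] chron markday d=1762-04-14
= 1762-04-14


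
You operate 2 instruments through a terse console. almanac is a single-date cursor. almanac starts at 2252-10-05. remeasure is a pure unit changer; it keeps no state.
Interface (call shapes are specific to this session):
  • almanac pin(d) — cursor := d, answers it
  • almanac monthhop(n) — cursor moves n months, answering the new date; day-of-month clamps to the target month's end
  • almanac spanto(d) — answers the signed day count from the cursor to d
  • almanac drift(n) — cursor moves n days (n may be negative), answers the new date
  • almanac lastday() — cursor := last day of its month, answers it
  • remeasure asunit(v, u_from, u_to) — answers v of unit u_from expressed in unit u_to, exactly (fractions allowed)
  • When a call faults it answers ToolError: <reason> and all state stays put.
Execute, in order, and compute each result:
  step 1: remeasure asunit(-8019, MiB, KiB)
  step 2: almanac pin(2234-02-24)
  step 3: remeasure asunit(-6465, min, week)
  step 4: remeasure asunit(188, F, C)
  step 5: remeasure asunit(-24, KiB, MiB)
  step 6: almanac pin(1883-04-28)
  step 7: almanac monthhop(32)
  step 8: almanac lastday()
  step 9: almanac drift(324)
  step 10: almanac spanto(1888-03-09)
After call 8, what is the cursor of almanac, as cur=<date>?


Answer: cur=1885-12-31

Derivation:
% 1. remeasure asunit(v: -8019, u_from: MiB, u_to: KiB) == -8211456
% 2. almanac pin(d: 2234-02-24) == 2234-02-24
% 3. remeasure asunit(v: -6465, u_from: min, u_to: week) == -431/672
% 4. remeasure asunit(v: 188, u_from: F, u_to: C) == 260/3
% 5. remeasure asunit(v: -24, u_from: KiB, u_to: MiB) == -3/128
% 6. almanac pin(d: 1883-04-28) == 1883-04-28
% 7. almanac monthhop(n: 32) == 1885-12-28
% 8. almanac lastday() == 1885-12-31
% 9. almanac drift(n: 324) == 1886-11-20
% 10. almanac spanto(d: 1888-03-09) == 475
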